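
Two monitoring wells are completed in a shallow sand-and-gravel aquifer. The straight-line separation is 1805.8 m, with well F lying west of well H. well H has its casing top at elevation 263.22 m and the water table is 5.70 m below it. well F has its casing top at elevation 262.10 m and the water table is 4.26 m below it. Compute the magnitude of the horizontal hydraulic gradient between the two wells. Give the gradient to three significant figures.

Total head at well H: h = 263.22 − 5.70 = 257.52 m.
Total head at well F: h = 262.10 − 4.26 = 257.84 m.
Head difference: h(well H) − h(well F) = 257.52 − 257.84 = -0.32 m.
Hydraulic gradient: i = |Δh| / L = 0.32 / 1805.8 = 0.000177.

i ≈ 0.000177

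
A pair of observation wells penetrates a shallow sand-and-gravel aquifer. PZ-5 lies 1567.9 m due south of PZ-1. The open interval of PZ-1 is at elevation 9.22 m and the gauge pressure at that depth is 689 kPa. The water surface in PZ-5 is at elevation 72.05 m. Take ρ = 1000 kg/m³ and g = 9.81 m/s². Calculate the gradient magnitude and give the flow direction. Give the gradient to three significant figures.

Pressure head at PZ-1: ψ = P/(ρg) = 689×1000 / (1000 × 9.81) = 70.23 m.
Total head at PZ-1: h = z + ψ = 9.22 + 70.23 = 79.45 m.
Total head at PZ-5: h = 72.05 m (water level in the piezometer is the total head).
Head difference: h(PZ-1) − h(PZ-5) = 79.45 − 72.05 = 7.40 m.
Hydraulic gradient: i = |Δh| / L = 7.40 / 1567.9 = 0.00472.
Flow is from higher to lower head: from PZ-1 toward PZ-5, i.e. toward the south.

i ≈ 0.00472; groundwater flows toward the south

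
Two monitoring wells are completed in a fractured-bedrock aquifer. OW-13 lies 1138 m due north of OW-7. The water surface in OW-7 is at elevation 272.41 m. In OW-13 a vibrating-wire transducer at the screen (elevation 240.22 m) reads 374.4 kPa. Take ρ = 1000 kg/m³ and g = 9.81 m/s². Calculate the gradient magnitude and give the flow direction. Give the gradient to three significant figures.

Total head at OW-7: h = 272.41 m (water level in the piezometer is the total head).
Pressure head at OW-13: ψ = P/(ρg) = 374.4×1000 / (1000 × 9.81) = 38.17 m.
Total head at OW-13: h = z + ψ = 240.22 + 38.17 = 278.39 m.
Head difference: h(OW-7) − h(OW-13) = 272.41 − 278.39 = -5.98 m.
Hydraulic gradient: i = |Δh| / L = 5.98 / 1138 = 0.00525.
Flow is from higher to lower head: from OW-13 toward OW-7, i.e. toward the south.

i ≈ 0.00525; groundwater flows toward the south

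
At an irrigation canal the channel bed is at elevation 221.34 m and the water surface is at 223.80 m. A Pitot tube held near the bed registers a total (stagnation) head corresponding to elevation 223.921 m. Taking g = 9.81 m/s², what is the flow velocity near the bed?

Near the bed, under hydrostatic conditions, the piezometric head (z + ψ) equals the free-surface elevation, 223.80 m.
Velocity head = total − piezometric = 223.921 − 223.80 = 0.121 m.
v = √(2g·h_v) = √(2 × 9.81 × 0.121) = 1.54 m/s.

v ≈ 1.54 m/s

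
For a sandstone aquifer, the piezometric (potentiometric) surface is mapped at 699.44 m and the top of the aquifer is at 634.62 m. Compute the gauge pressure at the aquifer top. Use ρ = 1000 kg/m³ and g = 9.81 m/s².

Pressure head at the aquifer top: ψ = h − z = 699.44 − 634.62 = 64.82 m.
P = ρgψ = 1000 × 9.81 × 64.82 = 635884 Pa ≈ 636 kPa.

P ≈ 636 kPa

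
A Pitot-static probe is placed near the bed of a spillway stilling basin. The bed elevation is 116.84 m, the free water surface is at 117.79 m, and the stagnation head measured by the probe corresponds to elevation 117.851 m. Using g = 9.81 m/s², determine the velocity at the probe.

Near the bed, under hydrostatic conditions, the piezometric head (z + ψ) equals the free-surface elevation, 117.79 m.
Velocity head = total − piezometric = 117.851 − 117.79 = 0.061 m.
v = √(2g·h_v) = √(2 × 9.81 × 0.061) = 1.09 m/s.

v ≈ 1.09 m/s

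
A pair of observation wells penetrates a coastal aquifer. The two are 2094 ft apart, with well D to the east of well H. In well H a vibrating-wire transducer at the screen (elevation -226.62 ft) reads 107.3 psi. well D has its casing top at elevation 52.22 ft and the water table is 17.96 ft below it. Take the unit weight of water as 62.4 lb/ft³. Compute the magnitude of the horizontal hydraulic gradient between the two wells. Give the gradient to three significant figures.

i ≈ 0.00633

Pressure head at well H: ψ = 144·P/γ = 144 × 107.3 / 62.4 = 247.62 ft.
Total head at well H: h = z + ψ = -226.62 + 247.62 = 21.00 ft.
Total head at well D: h = 52.22 − 17.96 = 34.26 ft.
Head difference: h(well H) − h(well D) = 21.00 − 34.26 = -13.26 ft.
Hydraulic gradient: i = |Δh| / L = 13.26 / 2094 = 0.00633.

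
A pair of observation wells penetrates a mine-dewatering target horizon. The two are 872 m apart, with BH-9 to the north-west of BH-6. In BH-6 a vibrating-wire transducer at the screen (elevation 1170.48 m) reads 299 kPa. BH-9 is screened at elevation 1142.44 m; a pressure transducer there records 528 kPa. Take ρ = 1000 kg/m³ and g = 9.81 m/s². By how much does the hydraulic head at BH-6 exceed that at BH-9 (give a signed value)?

Pressure head at BH-6: ψ = P/(ρg) = 299×1000 / (1000 × 9.81) = 30.48 m.
Total head at BH-6: h = z + ψ = 1170.48 + 30.48 = 1200.96 m.
Pressure head at BH-9: ψ = P/(ρg) = 528×1000 / (1000 × 9.81) = 53.82 m.
Total head at BH-9: h = z + ψ = 1142.44 + 53.82 = 1196.26 m.
Head difference: h(BH-6) − h(BH-9) = 1200.96 − 1196.26 = 4.70 m.

Δh ≈ 4.70 m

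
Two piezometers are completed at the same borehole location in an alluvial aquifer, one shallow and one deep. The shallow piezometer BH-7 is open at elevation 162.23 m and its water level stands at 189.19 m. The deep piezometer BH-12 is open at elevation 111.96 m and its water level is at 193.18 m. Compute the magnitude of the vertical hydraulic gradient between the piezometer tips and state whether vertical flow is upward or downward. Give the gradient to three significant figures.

Total head at BH-7: h = 189.19 m (water level in the standpipe).
Total head at BH-12: h = 193.18 m.
Δh = h(BH-7) − h(BH-12) = 189.19 − 193.18 = -3.99 m.
Vertical separation Δz = 162.23 − 111.96 = 50.27 m.
|i_v| = |Δh| / Δz = 3.99 / 50.27 = 0.0794.
Head is higher in the deep piezometer, so vertical flow is upward (discharge condition).

|i_v| ≈ 0.0794; vertical flow is upward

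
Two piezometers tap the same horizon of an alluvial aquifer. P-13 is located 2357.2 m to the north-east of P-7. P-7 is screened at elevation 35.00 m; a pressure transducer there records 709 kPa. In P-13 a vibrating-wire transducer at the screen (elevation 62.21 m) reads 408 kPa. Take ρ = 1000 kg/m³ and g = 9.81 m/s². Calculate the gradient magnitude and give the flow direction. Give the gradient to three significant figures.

Pressure head at P-7: ψ = P/(ρg) = 709×1000 / (1000 × 9.81) = 72.27 m.
Total head at P-7: h = z + ψ = 35.00 + 72.27 = 107.27 m.
Pressure head at P-13: ψ = P/(ρg) = 408×1000 / (1000 × 9.81) = 41.59 m.
Total head at P-13: h = z + ψ = 62.21 + 41.59 = 103.80 m.
Head difference: h(P-7) − h(P-13) = 107.27 − 103.80 = 3.47 m.
Hydraulic gradient: i = |Δh| / L = 3.47 / 2357.2 = 0.00147.
Flow is from higher to lower head: from P-7 toward P-13, i.e. toward the north-east.

i ≈ 0.00147; groundwater flows toward the north-east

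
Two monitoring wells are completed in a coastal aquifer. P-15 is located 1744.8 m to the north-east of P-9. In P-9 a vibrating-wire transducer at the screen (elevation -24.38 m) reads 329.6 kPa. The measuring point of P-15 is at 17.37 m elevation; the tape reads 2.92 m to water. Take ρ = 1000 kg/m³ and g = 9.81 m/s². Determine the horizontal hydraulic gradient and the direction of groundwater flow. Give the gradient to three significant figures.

i ≈ 0.00300; groundwater flows toward the south-west

Pressure head at P-9: ψ = P/(ρg) = 329.6×1000 / (1000 × 9.81) = 33.60 m.
Total head at P-9: h = z + ψ = -24.38 + 33.60 = 9.22 m.
Total head at P-15: h = 17.37 − 2.92 = 14.45 m.
Head difference: h(P-9) − h(P-15) = 9.22 − 14.45 = -5.23 m.
Hydraulic gradient: i = |Δh| / L = 5.23 / 1744.8 = 0.00300.
Flow is from higher to lower head: from P-15 toward P-9, i.e. toward the south-west.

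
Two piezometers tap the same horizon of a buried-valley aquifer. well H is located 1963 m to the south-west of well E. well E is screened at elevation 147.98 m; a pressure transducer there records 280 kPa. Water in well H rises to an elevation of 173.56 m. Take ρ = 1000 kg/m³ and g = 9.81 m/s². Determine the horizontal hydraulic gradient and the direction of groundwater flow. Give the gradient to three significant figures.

i ≈ 0.00151; groundwater flows toward the south-west

Pressure head at well E: ψ = P/(ρg) = 280×1000 / (1000 × 9.81) = 28.54 m.
Total head at well E: h = z + ψ = 147.98 + 28.54 = 176.52 m.
Total head at well H: h = 173.56 m (water level in the piezometer is the total head).
Head difference: h(well E) − h(well H) = 176.52 − 173.56 = 2.96 m.
Hydraulic gradient: i = |Δh| / L = 2.96 / 1963 = 0.00151.
Flow is from higher to lower head: from well E toward well H, i.e. toward the south-west.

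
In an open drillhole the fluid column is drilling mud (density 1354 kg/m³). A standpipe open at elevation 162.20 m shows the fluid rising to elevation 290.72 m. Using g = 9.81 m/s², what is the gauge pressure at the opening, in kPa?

P ≈ 1710 kPa

Pressure head ψ = h − z = 290.72 − 162.20 = 128.52 m.
P = ρgψ = 1354 × 9.81 × 128.52 = 1707098 Pa ≈ 1710 kPa.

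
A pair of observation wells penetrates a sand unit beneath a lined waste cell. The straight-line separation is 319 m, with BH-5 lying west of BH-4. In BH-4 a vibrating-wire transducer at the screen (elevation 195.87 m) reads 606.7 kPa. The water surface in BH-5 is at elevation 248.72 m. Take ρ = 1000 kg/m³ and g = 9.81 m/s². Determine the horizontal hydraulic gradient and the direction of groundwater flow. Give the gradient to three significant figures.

Pressure head at BH-4: ψ = P/(ρg) = 606.7×1000 / (1000 × 9.81) = 61.85 m.
Total head at BH-4: h = z + ψ = 195.87 + 61.85 = 257.72 m.
Total head at BH-5: h = 248.72 m (water level in the piezometer is the total head).
Head difference: h(BH-4) − h(BH-5) = 257.72 − 248.72 = 9.00 m.
Hydraulic gradient: i = |Δh| / L = 9.00 / 319 = 0.0282.
Flow is from higher to lower head: from BH-4 toward BH-5, i.e. toward the west.

i ≈ 0.0282; groundwater flows toward the west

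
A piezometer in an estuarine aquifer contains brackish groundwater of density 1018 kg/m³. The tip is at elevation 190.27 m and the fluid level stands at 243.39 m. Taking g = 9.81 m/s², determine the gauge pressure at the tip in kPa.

Pressure head ψ = h − z = 243.39 − 190.27 = 53.12 m.
P = ρgψ = 1018 × 9.81 × 53.12 = 530487 Pa ≈ 530 kPa.

P ≈ 530 kPa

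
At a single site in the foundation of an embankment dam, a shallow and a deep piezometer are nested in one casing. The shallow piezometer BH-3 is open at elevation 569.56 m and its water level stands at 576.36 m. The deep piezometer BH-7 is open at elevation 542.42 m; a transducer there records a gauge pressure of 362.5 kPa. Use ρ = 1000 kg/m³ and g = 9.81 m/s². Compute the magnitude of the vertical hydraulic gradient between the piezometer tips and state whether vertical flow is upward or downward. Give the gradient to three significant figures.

Total head at BH-3: h = 576.36 m (water level in the standpipe).
Pressure head at BH-7: ψ = P/(ρg) = 362.5×1000 / (1000 × 9.81) = 36.95 m.
Total head at BH-7: h = z + ψ = 542.42 + 36.95 = 579.37 m.
Δh = h(BH-3) − h(BH-7) = 576.36 − 579.37 = -3.01 m.
Vertical separation Δz = 569.56 − 542.42 = 27.14 m.
|i_v| = |Δh| / Δz = 3.01 / 27.14 = 0.111.
Head is higher in the deep piezometer, so vertical flow is upward (discharge condition).

|i_v| ≈ 0.111; vertical flow is upward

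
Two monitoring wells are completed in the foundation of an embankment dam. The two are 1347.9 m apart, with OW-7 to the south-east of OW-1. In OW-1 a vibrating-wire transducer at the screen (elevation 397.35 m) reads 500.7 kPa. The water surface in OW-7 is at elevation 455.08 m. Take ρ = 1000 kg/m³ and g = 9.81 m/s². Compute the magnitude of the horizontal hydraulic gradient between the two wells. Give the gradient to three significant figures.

i ≈ 0.00496

Pressure head at OW-1: ψ = P/(ρg) = 500.7×1000 / (1000 × 9.81) = 51.04 m.
Total head at OW-1: h = z + ψ = 397.35 + 51.04 = 448.39 m.
Total head at OW-7: h = 455.08 m (water level in the piezometer is the total head).
Head difference: h(OW-1) − h(OW-7) = 448.39 − 455.08 = -6.69 m.
Hydraulic gradient: i = |Δh| / L = 6.69 / 1347.9 = 0.00496.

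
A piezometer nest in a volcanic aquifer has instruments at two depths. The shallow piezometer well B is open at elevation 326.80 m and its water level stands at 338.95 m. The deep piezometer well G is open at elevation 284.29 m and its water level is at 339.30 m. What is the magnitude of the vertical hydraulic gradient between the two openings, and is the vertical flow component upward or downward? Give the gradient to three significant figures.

Total head at well B: h = 338.95 m (water level in the standpipe).
Total head at well G: h = 339.30 m.
Δh = h(well B) − h(well G) = 338.95 − 339.30 = -0.35 m.
Vertical separation Δz = 326.80 − 284.29 = 42.51 m.
|i_v| = |Δh| / Δz = 0.35 / 42.51 = 0.00823.
Head is higher in the deep piezometer, so vertical flow is upward (discharge condition).

|i_v| ≈ 0.00823; vertical flow is upward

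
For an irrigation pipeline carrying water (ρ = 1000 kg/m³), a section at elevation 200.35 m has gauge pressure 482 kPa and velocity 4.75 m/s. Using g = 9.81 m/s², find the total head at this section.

Pressure head ψ = P/(ρg) = 482×1000 / (1000 × 9.81) = 49.13 m.
Velocity head = v²/(2g) = 4.75² / (2 × 9.81) = 1.150 m.
h = z + ψ + v²/(2g) = 200.35 + 49.13 + 1.150 = 250.63 m.

h ≈ 250.63 m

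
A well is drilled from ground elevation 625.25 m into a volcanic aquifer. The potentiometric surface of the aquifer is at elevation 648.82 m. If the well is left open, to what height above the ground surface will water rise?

≈ 23.57 m above ground

Water rises to the potentiometric surface, so the rise above ground = 648.82 − 625.25 = 23.57 m.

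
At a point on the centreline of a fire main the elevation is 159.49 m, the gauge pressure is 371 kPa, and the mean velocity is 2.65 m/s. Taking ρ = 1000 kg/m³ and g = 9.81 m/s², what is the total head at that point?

Pressure head ψ = P/(ρg) = 371×1000 / (1000 × 9.81) = 37.82 m.
Velocity head = v²/(2g) = 2.65² / (2 × 9.81) = 0.358 m.
h = z + ψ + v²/(2g) = 159.49 + 37.82 + 0.358 = 197.67 m.

h ≈ 197.67 m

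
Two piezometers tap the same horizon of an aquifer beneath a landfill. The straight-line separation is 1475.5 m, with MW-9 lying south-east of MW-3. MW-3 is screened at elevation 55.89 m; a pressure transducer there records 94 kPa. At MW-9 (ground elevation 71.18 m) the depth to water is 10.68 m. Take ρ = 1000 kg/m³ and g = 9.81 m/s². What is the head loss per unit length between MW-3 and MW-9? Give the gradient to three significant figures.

Pressure head at MW-3: ψ = P/(ρg) = 94×1000 / (1000 × 9.81) = 9.58 m.
Total head at MW-3: h = z + ψ = 55.89 + 9.58 = 65.47 m.
Total head at MW-9: h = 71.18 − 10.68 = 60.50 m.
Head difference: h(MW-3) − h(MW-9) = 65.47 − 60.50 = 4.97 m.
Hydraulic gradient: i = |Δh| / L = 4.97 / 1475.5 = 0.00337.

i ≈ 0.00337 m/m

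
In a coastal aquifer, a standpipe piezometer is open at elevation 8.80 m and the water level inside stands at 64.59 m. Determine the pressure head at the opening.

ψ ≈ 55.79 m

Total head h = 64.59 m (the water-surface elevation in the piezometer).
Pressure head ψ = h − z = 64.59 − 8.80 = 55.79 m.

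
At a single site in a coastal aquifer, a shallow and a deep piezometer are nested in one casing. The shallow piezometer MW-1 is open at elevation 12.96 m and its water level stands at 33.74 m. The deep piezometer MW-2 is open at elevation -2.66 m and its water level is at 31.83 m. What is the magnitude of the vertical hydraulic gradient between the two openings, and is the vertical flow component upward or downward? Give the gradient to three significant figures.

Total head at MW-1: h = 33.74 m (water level in the standpipe).
Total head at MW-2: h = 31.83 m.
Δh = h(MW-1) − h(MW-2) = 33.74 − 31.83 = 1.91 m.
Vertical separation Δz = 12.96 − (-2.66) = 15.62 m.
|i_v| = |Δh| / Δz = 1.91 / 15.62 = 0.122.
Head is higher in the shallow piezometer, so vertical flow is downward (recharge condition).

|i_v| ≈ 0.122; vertical flow is downward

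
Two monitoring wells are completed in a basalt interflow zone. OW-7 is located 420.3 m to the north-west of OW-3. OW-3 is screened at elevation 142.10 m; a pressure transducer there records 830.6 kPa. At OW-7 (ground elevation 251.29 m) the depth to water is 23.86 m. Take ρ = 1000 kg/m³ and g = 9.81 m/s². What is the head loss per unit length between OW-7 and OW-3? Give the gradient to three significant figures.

i ≈ 0.00157 m/m

Pressure head at OW-3: ψ = P/(ρg) = 830.6×1000 / (1000 × 9.81) = 84.67 m.
Total head at OW-3: h = z + ψ = 142.10 + 84.67 = 226.77 m.
Total head at OW-7: h = 251.29 − 23.86 = 227.43 m.
Head difference: h(OW-3) − h(OW-7) = 226.77 − 227.43 = -0.66 m.
Hydraulic gradient: i = |Δh| / L = 0.66 / 420.3 = 0.00157.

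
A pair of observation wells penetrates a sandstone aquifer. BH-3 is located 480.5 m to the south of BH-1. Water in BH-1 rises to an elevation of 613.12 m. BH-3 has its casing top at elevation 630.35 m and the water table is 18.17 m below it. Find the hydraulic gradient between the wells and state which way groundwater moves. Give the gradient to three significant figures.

i ≈ 0.00196; groundwater flows toward the south

Total head at BH-1: h = 613.12 m (water level in the piezometer is the total head).
Total head at BH-3: h = 630.35 − 18.17 = 612.18 m.
Head difference: h(BH-1) − h(BH-3) = 613.12 − 612.18 = 0.94 m.
Hydraulic gradient: i = |Δh| / L = 0.94 / 480.5 = 0.00196.
Flow is from higher to lower head: from BH-1 toward BH-3, i.e. toward the south.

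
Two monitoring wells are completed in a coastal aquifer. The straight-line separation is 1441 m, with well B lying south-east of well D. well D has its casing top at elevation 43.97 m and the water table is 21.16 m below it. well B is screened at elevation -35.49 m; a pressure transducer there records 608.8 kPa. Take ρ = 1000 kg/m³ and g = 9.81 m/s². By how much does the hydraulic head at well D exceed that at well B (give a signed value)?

Δh ≈ -3.76 m

Total head at well D: h = 43.97 − 21.16 = 22.81 m.
Pressure head at well B: ψ = P/(ρg) = 608.8×1000 / (1000 × 9.81) = 62.06 m.
Total head at well B: h = z + ψ = -35.49 + 62.06 = 26.57 m.
Head difference: h(well D) − h(well B) = 22.81 − 26.57 = -3.76 m.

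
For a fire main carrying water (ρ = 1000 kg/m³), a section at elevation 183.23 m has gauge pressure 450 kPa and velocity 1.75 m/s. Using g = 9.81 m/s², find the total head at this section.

Pressure head ψ = P/(ρg) = 450×1000 / (1000 × 9.81) = 45.87 m.
Velocity head = v²/(2g) = 1.75² / (2 × 9.81) = 0.156 m.
h = z + ψ + v²/(2g) = 183.23 + 45.87 + 0.156 = 229.26 m.

h ≈ 229.26 m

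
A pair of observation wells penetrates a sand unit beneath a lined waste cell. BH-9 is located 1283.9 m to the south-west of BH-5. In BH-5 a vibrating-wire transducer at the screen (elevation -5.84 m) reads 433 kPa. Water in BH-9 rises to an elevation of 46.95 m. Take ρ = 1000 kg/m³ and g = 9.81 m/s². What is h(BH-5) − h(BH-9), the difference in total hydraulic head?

Δh ≈ -8.65 m

Pressure head at BH-5: ψ = P/(ρg) = 433×1000 / (1000 × 9.81) = 44.14 m.
Total head at BH-5: h = z + ψ = -5.84 + 44.14 = 38.30 m.
Total head at BH-9: h = 46.95 m (water level in the piezometer is the total head).
Head difference: h(BH-5) − h(BH-9) = 38.30 − 46.95 = -8.65 m.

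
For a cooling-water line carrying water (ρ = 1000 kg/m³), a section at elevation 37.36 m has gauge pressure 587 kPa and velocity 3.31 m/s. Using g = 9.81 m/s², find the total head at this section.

h ≈ 97.76 m

Pressure head ψ = P/(ρg) = 587×1000 / (1000 × 9.81) = 59.84 m.
Velocity head = v²/(2g) = 3.31² / (2 × 9.81) = 0.558 m.
h = z + ψ + v²/(2g) = 37.36 + 59.84 + 0.558 = 97.76 m.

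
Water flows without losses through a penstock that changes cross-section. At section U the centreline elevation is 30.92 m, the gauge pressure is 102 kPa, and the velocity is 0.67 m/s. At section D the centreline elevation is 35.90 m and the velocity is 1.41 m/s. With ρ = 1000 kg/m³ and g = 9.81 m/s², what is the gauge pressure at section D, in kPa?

P₂ ≈ 52.4 kPa

Pressure head at U: ψ₁ = P₁/(ρg) = 102×1000 / (1000 × 9.81) = 10.40 m.
Velocity heads: v₁²/2g = 0.67²/19.62 = 0.023 m; v₂²/2g = 1.41²/19.62 = 0.101 m.
Total head H = z₁ + ψ₁ + v₁²/2g = 30.92 + 10.40 + 0.023 = 41.34 m.
ψ₂ = H − z₂ − v₂²/2g = 41.34 − 35.90 − 0.101 = 5.34 m.
P₂ = ρgψ₂ = 1000 × 9.81 × 5.34 ≈ 52.4 kPa.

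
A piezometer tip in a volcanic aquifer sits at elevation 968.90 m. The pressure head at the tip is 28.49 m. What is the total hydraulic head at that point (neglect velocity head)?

h ≈ 997.39 m

h = z + ψ = 968.90 + 28.49 = 997.39 m.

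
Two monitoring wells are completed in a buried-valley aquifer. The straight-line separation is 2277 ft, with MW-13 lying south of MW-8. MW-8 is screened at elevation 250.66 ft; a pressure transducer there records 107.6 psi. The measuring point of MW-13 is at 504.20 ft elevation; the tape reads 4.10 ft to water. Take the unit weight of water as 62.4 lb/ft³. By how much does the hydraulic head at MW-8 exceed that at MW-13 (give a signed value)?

Pressure head at MW-8: ψ = 144·P/γ = 144 × 107.6 / 62.4 = 248.31 ft.
Total head at MW-8: h = z + ψ = 250.66 + 248.31 = 498.97 ft.
Total head at MW-13: h = 504.20 − 4.10 = 500.10 ft.
Head difference: h(MW-8) − h(MW-13) = 498.97 − 500.10 = -1.13 ft.

Δh ≈ -1.13 ft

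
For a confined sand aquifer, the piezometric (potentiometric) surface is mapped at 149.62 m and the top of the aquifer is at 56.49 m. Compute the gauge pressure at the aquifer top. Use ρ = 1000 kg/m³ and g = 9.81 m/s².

Pressure head at the aquifer top: ψ = h − z = 149.62 − 56.49 = 93.13 m.
P = ρgψ = 1000 × 9.81 × 93.13 = 913605 Pa ≈ 914 kPa.

P ≈ 914 kPa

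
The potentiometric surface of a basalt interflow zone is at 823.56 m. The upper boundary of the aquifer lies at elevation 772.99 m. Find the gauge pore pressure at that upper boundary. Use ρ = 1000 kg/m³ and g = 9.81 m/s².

Pressure head at the aquifer top: ψ = h − z = 823.56 − 772.99 = 50.57 m.
P = ρgψ = 1000 × 9.81 × 50.57 = 496092 Pa ≈ 496 kPa.

P ≈ 496 kPa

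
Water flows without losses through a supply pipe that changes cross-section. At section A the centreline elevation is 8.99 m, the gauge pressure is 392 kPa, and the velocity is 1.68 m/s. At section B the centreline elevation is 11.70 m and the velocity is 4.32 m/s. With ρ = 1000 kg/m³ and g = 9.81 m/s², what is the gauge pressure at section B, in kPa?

P₂ ≈ 357 kPa

Pressure head at A: ψ₁ = P₁/(ρg) = 392×1000 / (1000 × 9.81) = 39.96 m.
Velocity heads: v₁²/2g = 1.68²/19.62 = 0.144 m; v₂²/2g = 4.32²/19.62 = 0.951 m.
Total head H = z₁ + ψ₁ + v₁²/2g = 8.99 + 39.96 + 0.144 = 49.09 m.
ψ₂ = H − z₂ − v₂²/2g = 49.09 − 11.70 − 0.951 = 36.44 m.
P₂ = ρgψ₂ = 1000 × 9.81 × 36.44 ≈ 357 kPa.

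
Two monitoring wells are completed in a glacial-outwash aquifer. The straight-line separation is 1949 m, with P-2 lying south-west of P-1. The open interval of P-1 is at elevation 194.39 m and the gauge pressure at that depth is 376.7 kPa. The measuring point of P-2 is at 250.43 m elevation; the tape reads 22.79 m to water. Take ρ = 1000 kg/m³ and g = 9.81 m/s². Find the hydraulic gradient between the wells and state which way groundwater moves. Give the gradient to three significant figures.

Pressure head at P-1: ψ = P/(ρg) = 376.7×1000 / (1000 × 9.81) = 38.40 m.
Total head at P-1: h = z + ψ = 194.39 + 38.40 = 232.79 m.
Total head at P-2: h = 250.43 − 22.79 = 227.64 m.
Head difference: h(P-1) − h(P-2) = 232.79 − 227.64 = 5.15 m.
Hydraulic gradient: i = |Δh| / L = 5.15 / 1949 = 0.00264.
Flow is from higher to lower head: from P-1 toward P-2, i.e. toward the south-west.

i ≈ 0.00264; groundwater flows toward the south-west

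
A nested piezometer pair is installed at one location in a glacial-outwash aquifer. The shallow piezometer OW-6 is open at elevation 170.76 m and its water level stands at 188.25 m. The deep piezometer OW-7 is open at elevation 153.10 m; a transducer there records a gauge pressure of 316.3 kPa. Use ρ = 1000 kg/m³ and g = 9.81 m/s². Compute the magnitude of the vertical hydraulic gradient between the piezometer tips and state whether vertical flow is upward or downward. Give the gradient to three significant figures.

|i_v| ≈ 0.165; vertical flow is downward

Total head at OW-6: h = 188.25 m (water level in the standpipe).
Pressure head at OW-7: ψ = P/(ρg) = 316.3×1000 / (1000 × 9.81) = 32.24 m.
Total head at OW-7: h = z + ψ = 153.10 + 32.24 = 185.34 m.
Δh = h(OW-6) − h(OW-7) = 188.25 − 185.34 = 2.91 m.
Vertical separation Δz = 170.76 − 153.10 = 17.66 m.
|i_v| = |Δh| / Δz = 2.91 / 17.66 = 0.165.
Head is higher in the shallow piezometer, so vertical flow is downward (recharge condition).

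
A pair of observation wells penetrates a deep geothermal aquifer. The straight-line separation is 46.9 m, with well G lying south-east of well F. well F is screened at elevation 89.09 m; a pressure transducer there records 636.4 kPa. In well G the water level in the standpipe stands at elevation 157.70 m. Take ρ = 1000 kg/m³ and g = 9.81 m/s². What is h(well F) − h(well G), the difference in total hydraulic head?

Pressure head at well F: ψ = P/(ρg) = 636.4×1000 / (1000 × 9.81) = 64.87 m.
Total head at well F: h = z + ψ = 89.09 + 64.87 = 153.96 m.
Total head at well G: h = 157.70 m (water level in the piezometer is the total head).
Head difference: h(well F) − h(well G) = 153.96 − 157.70 = -3.74 m.

Δh ≈ -3.74 m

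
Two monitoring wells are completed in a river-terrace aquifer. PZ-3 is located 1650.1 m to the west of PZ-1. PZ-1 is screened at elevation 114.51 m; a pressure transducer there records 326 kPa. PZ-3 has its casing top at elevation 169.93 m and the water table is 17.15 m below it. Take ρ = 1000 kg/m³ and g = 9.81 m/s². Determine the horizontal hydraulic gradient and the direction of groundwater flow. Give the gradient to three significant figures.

i ≈ 0.00305; groundwater flows toward the east

Pressure head at PZ-1: ψ = P/(ρg) = 326×1000 / (1000 × 9.81) = 33.23 m.
Total head at PZ-1: h = z + ψ = 114.51 + 33.23 = 147.74 m.
Total head at PZ-3: h = 169.93 − 17.15 = 152.78 m.
Head difference: h(PZ-1) − h(PZ-3) = 147.74 − 152.78 = -5.04 m.
Hydraulic gradient: i = |Δh| / L = 5.04 / 1650.1 = 0.00305.
Flow is from higher to lower head: from PZ-3 toward PZ-1, i.e. toward the east.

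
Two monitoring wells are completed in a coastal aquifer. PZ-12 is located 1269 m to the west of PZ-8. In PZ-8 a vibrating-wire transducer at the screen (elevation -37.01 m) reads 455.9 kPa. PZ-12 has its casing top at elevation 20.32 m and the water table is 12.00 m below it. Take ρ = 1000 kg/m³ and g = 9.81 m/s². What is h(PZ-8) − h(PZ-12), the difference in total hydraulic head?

Pressure head at PZ-8: ψ = P/(ρg) = 455.9×1000 / (1000 × 9.81) = 46.47 m.
Total head at PZ-8: h = z + ψ = -37.01 + 46.47 = 9.46 m.
Total head at PZ-12: h = 20.32 − 12.00 = 8.32 m.
Head difference: h(PZ-8) − h(PZ-12) = 9.46 − 8.32 = 1.14 m.

Δh ≈ 1.14 m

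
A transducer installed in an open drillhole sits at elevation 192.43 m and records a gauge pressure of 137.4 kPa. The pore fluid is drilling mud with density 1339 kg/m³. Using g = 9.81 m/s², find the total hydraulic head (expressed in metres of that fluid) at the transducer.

h ≈ 202.89 m

ψ = P/(ρg) = 137.4×1000 / (1339 × 9.81) = 10.46 m.
h = z + ψ = 192.43 + 10.46 = 202.89 m.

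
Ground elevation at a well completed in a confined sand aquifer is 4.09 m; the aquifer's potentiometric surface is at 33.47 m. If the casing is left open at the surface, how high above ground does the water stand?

≈ 29.38 m above ground

Water rises to the potentiometric surface, so the rise above ground = 33.47 − 4.09 = 29.38 m.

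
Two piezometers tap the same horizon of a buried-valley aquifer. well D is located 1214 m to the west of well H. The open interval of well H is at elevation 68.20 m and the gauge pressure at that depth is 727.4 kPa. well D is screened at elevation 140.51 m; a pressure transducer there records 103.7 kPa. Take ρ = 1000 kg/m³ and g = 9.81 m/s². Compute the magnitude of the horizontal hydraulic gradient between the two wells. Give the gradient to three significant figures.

i ≈ 0.00719

Pressure head at well H: ψ = P/(ρg) = 727.4×1000 / (1000 × 9.81) = 74.15 m.
Total head at well H: h = z + ψ = 68.20 + 74.15 = 142.35 m.
Pressure head at well D: ψ = P/(ρg) = 103.7×1000 / (1000 × 9.81) = 10.57 m.
Total head at well D: h = z + ψ = 140.51 + 10.57 = 151.08 m.
Head difference: h(well H) − h(well D) = 142.35 − 151.08 = -8.73 m.
Hydraulic gradient: i = |Δh| / L = 8.73 / 1214 = 0.00719.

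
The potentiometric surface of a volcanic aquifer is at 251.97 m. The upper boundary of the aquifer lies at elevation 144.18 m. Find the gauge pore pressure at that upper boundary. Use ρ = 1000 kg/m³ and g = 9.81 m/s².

Pressure head at the aquifer top: ψ = h − z = 251.97 − 144.18 = 107.79 m.
P = ρgψ = 1000 × 9.81 × 107.79 = 1057420 Pa ≈ 1060 kPa.

P ≈ 1060 kPa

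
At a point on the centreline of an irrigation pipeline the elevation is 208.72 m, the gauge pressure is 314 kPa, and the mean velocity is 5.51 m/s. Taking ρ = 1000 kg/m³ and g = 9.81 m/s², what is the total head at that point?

Pressure head ψ = P/(ρg) = 314×1000 / (1000 × 9.81) = 32.01 m.
Velocity head = v²/(2g) = 5.51² / (2 × 9.81) = 1.547 m.
h = z + ψ + v²/(2g) = 208.72 + 32.01 + 1.547 = 242.28 m.

h ≈ 242.28 m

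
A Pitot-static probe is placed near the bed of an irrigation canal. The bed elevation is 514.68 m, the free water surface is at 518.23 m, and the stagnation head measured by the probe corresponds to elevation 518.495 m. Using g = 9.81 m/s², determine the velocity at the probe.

Near the bed, under hydrostatic conditions, the piezometric head (z + ψ) equals the free-surface elevation, 518.23 m.
Velocity head = total − piezometric = 518.495 − 518.23 = 0.265 m.
v = √(2g·h_v) = √(2 × 9.81 × 0.265) = 2.28 m/s.

v ≈ 2.28 m/s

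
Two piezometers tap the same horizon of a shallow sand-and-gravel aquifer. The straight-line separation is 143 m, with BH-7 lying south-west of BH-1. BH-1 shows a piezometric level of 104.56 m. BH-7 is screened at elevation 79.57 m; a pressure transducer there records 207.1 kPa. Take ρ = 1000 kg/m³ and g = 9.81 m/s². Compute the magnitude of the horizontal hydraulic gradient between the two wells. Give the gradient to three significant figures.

Total head at BH-1: h = 104.56 m (water level in the piezometer is the total head).
Pressure head at BH-7: ψ = P/(ρg) = 207.1×1000 / (1000 × 9.81) = 21.11 m.
Total head at BH-7: h = z + ψ = 79.57 + 21.11 = 100.68 m.
Head difference: h(BH-1) − h(BH-7) = 104.56 − 100.68 = 3.88 m.
Hydraulic gradient: i = |Δh| / L = 3.88 / 143 = 0.0271.

i ≈ 0.0271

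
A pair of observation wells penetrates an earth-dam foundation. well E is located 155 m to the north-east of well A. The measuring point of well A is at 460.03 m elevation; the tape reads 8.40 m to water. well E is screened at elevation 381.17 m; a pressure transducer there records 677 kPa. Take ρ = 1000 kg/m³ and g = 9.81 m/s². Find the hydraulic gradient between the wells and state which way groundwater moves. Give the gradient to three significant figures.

Total head at well A: h = 460.03 − 8.40 = 451.63 m.
Pressure head at well E: ψ = P/(ρg) = 677×1000 / (1000 × 9.81) = 69.01 m.
Total head at well E: h = z + ψ = 381.17 + 69.01 = 450.18 m.
Head difference: h(well A) − h(well E) = 451.63 − 450.18 = 1.45 m.
Hydraulic gradient: i = |Δh| / L = 1.45 / 155 = 0.00935.
Flow is from higher to lower head: from well A toward well E, i.e. toward the north-east.

i ≈ 0.00935; groundwater flows toward the north-east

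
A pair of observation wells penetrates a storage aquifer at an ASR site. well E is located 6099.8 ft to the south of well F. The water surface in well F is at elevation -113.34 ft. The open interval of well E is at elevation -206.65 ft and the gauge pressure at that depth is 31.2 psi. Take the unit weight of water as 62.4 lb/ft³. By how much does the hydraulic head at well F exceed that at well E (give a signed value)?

Δh ≈ 21.31 ft

Total head at well F: h = -113.34 ft (water level in the piezometer is the total head).
Pressure head at well E: ψ = 144·P/γ = 144 × 31.2 / 62.4 = 72.00 ft.
Total head at well E: h = z + ψ = -206.65 + 72.00 = -134.65 ft.
Head difference: h(well F) − h(well E) = -113.34 − (-134.65) = 21.31 ft.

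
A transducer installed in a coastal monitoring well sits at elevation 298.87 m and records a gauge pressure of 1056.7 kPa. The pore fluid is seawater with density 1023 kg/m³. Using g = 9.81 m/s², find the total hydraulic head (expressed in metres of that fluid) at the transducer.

ψ = P/(ρg) = 1056.7×1000 / (1023 × 9.81) = 105.29 m.
h = z + ψ = 298.87 + 105.29 = 404.16 m.

h ≈ 404.16 m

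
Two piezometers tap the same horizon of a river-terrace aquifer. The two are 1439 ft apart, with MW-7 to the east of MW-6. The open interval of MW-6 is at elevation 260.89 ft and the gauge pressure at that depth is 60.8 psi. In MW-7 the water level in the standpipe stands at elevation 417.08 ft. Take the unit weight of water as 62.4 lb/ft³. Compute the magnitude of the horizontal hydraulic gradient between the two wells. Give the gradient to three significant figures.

i ≈ 0.0110

Pressure head at MW-6: ψ = 144·P/γ = 144 × 60.8 / 62.4 = 140.31 ft.
Total head at MW-6: h = z + ψ = 260.89 + 140.31 = 401.20 ft.
Total head at MW-7: h = 417.08 ft (water level in the piezometer is the total head).
Head difference: h(MW-6) − h(MW-7) = 401.20 − 417.08 = -15.88 ft.
Hydraulic gradient: i = |Δh| / L = 15.88 / 1439 = 0.0110.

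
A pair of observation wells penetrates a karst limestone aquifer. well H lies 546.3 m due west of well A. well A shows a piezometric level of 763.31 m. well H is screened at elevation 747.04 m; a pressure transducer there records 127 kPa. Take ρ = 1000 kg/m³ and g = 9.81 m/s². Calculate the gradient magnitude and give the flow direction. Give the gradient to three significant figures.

Total head at well A: h = 763.31 m (water level in the piezometer is the total head).
Pressure head at well H: ψ = P/(ρg) = 127×1000 / (1000 × 9.81) = 12.95 m.
Total head at well H: h = z + ψ = 747.04 + 12.95 = 759.99 m.
Head difference: h(well A) − h(well H) = 763.31 − 759.99 = 3.32 m.
Hydraulic gradient: i = |Δh| / L = 3.32 / 546.3 = 0.00608.
Flow is from higher to lower head: from well A toward well H, i.e. toward the west.

i ≈ 0.00608; groundwater flows toward the west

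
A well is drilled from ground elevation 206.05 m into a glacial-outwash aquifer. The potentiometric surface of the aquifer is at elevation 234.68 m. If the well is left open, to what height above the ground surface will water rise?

≈ 28.63 m above ground

Water rises to the potentiometric surface, so the rise above ground = 234.68 − 206.05 = 28.63 m.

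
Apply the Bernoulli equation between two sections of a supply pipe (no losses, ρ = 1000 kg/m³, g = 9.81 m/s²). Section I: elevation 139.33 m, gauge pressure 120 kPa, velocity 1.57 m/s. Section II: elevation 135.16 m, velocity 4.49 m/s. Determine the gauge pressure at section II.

P₂ ≈ 152 kPa

Pressure head at I: ψ₁ = P₁/(ρg) = 120×1000 / (1000 × 9.81) = 12.23 m.
Velocity heads: v₁²/2g = 1.57²/19.62 = 0.126 m; v₂²/2g = 4.49²/19.62 = 1.028 m.
Total head H = z₁ + ψ₁ + v₁²/2g = 139.33 + 12.23 + 0.126 = 151.69 m.
ψ₂ = H − z₂ − v₂²/2g = 151.69 − 135.16 − 1.028 = 15.50 m.
P₂ = ρgψ₂ = 1000 × 9.81 × 15.50 ≈ 152 kPa.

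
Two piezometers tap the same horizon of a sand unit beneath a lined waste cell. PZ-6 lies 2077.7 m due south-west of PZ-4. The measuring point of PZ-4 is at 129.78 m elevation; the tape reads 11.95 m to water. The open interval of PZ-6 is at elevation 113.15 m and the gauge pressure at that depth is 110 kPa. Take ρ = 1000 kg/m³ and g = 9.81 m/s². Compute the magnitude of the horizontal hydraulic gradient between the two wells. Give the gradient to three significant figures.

i ≈ 0.00314

Total head at PZ-4: h = 129.78 − 11.95 = 117.83 m.
Pressure head at PZ-6: ψ = P/(ρg) = 110×1000 / (1000 × 9.81) = 11.21 m.
Total head at PZ-6: h = z + ψ = 113.15 + 11.21 = 124.36 m.
Head difference: h(PZ-4) − h(PZ-6) = 117.83 − 124.36 = -6.53 m.
Hydraulic gradient: i = |Δh| / L = 6.53 / 2077.7 = 0.00314.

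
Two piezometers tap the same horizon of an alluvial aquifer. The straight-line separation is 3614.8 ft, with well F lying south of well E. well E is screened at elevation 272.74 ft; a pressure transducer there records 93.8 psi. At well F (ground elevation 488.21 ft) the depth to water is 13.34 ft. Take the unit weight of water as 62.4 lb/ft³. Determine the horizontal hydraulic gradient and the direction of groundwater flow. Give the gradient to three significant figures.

Pressure head at well E: ψ = 144·P/γ = 144 × 93.8 / 62.4 = 216.46 ft.
Total head at well E: h = z + ψ = 272.74 + 216.46 = 489.20 ft.
Total head at well F: h = 488.21 − 13.34 = 474.87 ft.
Head difference: h(well E) − h(well F) = 489.20 − 474.87 = 14.33 ft.
Hydraulic gradient: i = |Δh| / L = 14.33 / 3614.8 = 0.00396.
Flow is from higher to lower head: from well E toward well F, i.e. toward the south.

i ≈ 0.00396; groundwater flows toward the south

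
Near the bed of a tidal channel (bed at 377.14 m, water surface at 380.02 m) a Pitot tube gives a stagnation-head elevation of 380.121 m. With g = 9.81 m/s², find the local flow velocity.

v ≈ 1.41 m/s

Near the bed, under hydrostatic conditions, the piezometric head (z + ψ) equals the free-surface elevation, 380.02 m.
Velocity head = total − piezometric = 380.121 − 380.02 = 0.101 m.
v = √(2g·h_v) = √(2 × 9.81 × 0.101) = 1.41 m/s.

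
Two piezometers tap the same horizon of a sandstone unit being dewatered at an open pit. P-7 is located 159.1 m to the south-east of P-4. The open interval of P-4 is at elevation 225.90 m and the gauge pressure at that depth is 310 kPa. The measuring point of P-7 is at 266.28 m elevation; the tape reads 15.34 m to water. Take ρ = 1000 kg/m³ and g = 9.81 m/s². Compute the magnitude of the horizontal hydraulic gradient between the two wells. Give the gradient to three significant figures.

Pressure head at P-4: ψ = P/(ρg) = 310×1000 / (1000 × 9.81) = 31.60 m.
Total head at P-4: h = z + ψ = 225.90 + 31.60 = 257.50 m.
Total head at P-7: h = 266.28 − 15.34 = 250.94 m.
Head difference: h(P-4) − h(P-7) = 257.50 − 250.94 = 6.56 m.
Hydraulic gradient: i = |Δh| / L = 6.56 / 159.1 = 0.0412.

i ≈ 0.0412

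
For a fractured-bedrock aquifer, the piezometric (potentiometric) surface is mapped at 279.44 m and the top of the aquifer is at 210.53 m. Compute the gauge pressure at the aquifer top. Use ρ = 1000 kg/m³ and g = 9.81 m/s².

Pressure head at the aquifer top: ψ = h − z = 279.44 − 210.53 = 68.91 m.
P = ρgψ = 1000 × 9.81 × 68.91 = 676007 Pa ≈ 676 kPa.

P ≈ 676 kPa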